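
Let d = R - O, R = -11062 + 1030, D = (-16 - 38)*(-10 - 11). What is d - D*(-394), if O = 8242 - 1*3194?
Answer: 431716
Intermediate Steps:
O = 5048 (O = 8242 - 3194 = 5048)
D = 1134 (D = -54*(-21) = 1134)
R = -10032
d = -15080 (d = -10032 - 1*5048 = -10032 - 5048 = -15080)
d - D*(-394) = -15080 - 1134*(-394) = -15080 - 1*(-446796) = -15080 + 446796 = 431716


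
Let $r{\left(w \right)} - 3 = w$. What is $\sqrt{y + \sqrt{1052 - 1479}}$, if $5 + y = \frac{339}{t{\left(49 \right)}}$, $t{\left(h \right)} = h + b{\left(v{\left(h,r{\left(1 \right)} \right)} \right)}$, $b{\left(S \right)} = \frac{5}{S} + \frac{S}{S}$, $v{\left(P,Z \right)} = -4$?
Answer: $\frac{\sqrt{8255 + 4225 i \sqrt{427}}}{65} \approx 3.3697 + 3.0661 i$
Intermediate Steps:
$r{\left(w \right)} = 3 + w$
$b{\left(S \right)} = 1 + \frac{5}{S}$ ($b{\left(S \right)} = \frac{5}{S} + 1 = 1 + \frac{5}{S}$)
$t{\left(h \right)} = - \frac{1}{4} + h$ ($t{\left(h \right)} = h + \frac{5 - 4}{-4} = h - \frac{1}{4} = - \frac{1}{4} + h$)
$y = \frac{127}{65}$ ($y = -5 + \frac{339}{- \frac{1}{4} + 49} = -5 + \frac{339}{\frac{195}{4}} = -5 + 339 \cdot \frac{4}{195} = -5 + \frac{452}{65} = \frac{127}{65} \approx 1.9538$)
$\sqrt{y + \sqrt{1052 - 1479}} = \sqrt{\frac{127}{65} + \sqrt{1052 - 1479}} = \sqrt{\frac{127}{65} + \sqrt{-427}} = \sqrt{\frac{127}{65} + i \sqrt{427}}$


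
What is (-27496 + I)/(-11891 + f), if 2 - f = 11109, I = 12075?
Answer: 15421/22998 ≈ 0.67054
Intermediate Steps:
f = -11107 (f = 2 - 1*11109 = 2 - 11109 = -11107)
(-27496 + I)/(-11891 + f) = (-27496 + 12075)/(-11891 - 11107) = -15421/(-22998) = -15421*(-1/22998) = 15421/22998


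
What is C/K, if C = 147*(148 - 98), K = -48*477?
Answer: -1225/3816 ≈ -0.32102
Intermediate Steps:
K = -22896
C = 7350 (C = 147*50 = 7350)
C/K = 7350/(-22896) = 7350*(-1/22896) = -1225/3816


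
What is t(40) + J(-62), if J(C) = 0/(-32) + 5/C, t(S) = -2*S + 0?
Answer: -4965/62 ≈ -80.081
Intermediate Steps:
t(S) = -2*S
J(C) = 5/C (J(C) = 0*(-1/32) + 5/C = 0 + 5/C = 5/C)
t(40) + J(-62) = -2*40 + 5/(-62) = -80 + 5*(-1/62) = -80 - 5/62 = -4965/62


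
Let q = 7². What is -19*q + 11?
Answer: -920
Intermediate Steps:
q = 49
-19*q + 11 = -19*49 + 11 = -931 + 11 = -920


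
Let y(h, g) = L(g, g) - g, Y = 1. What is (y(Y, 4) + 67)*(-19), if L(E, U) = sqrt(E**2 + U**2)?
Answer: -1197 - 76*sqrt(2) ≈ -1304.5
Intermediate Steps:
y(h, g) = -g + sqrt(2)*sqrt(g**2) (y(h, g) = sqrt(g**2 + g**2) - g = sqrt(2*g**2) - g = sqrt(2)*sqrt(g**2) - g = -g + sqrt(2)*sqrt(g**2))
(y(Y, 4) + 67)*(-19) = ((-1*4 + sqrt(2)*sqrt(4**2)) + 67)*(-19) = ((-4 + sqrt(2)*sqrt(16)) + 67)*(-19) = ((-4 + sqrt(2)*4) + 67)*(-19) = ((-4 + 4*sqrt(2)) + 67)*(-19) = (63 + 4*sqrt(2))*(-19) = -1197 - 76*sqrt(2)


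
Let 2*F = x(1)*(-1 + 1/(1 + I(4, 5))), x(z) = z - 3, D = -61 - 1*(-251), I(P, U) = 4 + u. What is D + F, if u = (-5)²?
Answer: 5729/30 ≈ 190.97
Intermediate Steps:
u = 25
I(P, U) = 29 (I(P, U) = 4 + 25 = 29)
D = 190 (D = -61 + 251 = 190)
x(z) = -3 + z
F = 29/30 (F = ((-3 + 1)*(-1 + 1/(1 + 29)))/2 = (-2*(-1 + 1/30))/2 = (-2*(-29/30))/2 = (½)*(29/15) = 29/30 ≈ 0.96667)
D + F = 190 + 29/30 = 5729/30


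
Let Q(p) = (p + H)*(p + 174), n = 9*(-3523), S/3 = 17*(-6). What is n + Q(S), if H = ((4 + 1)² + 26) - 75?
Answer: 11853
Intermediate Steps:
S = -306 (S = 3*(17*(-6)) = 3*(-102) = -306)
H = -24 (H = (5² + 26) - 75 = (25 + 26) - 75 = 51 - 75 = -24)
n = -31707
Q(p) = (-24 + p)*(174 + p) (Q(p) = (p - 24)*(p + 174) = (-24 + p)*(174 + p))
n + Q(S) = -31707 + (-4176 + (-306)² + 150*(-306)) = -31707 + (-4176 + 93636 - 45900) = -31707 + 43560 = 11853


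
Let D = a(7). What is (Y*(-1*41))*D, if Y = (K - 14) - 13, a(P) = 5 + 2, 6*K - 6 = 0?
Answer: 7462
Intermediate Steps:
K = 1 (K = 1 + (1/6)*0 = 1 + 0 = 1)
a(P) = 7
D = 7
Y = -26 (Y = (1 - 14) - 13 = -13 - 13 = -26)
(Y*(-1*41))*D = -(-26)*41*7 = -26*(-41)*7 = 1066*7 = 7462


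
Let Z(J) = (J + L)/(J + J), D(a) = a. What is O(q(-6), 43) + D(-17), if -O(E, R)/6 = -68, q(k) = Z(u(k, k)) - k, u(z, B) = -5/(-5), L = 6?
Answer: 391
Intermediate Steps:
u(z, B) = 1 (u(z, B) = -5*(-⅕) = 1)
Z(J) = (6 + J)/(2*J) (Z(J) = (J + 6)/(J + J) = (6 + J)/((2*J)) = (6 + J)*(1/(2*J)) = (6 + J)/(2*J))
q(k) = 7/2 - k (q(k) = (½)*(6 + 1)/1 - k = (½)*1*7 - k = 7/2 - k)
O(E, R) = 408 (O(E, R) = -6*(-68) = 408)
O(q(-6), 43) + D(-17) = 408 - 17 = 391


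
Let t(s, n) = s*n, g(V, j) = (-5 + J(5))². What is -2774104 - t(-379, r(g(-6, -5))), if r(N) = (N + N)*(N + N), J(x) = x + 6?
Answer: -809368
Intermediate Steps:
J(x) = 6 + x
g(V, j) = 36 (g(V, j) = (-5 + (6 + 5))² = (-5 + 11)² = 6² = 36)
r(N) = 4*N² (r(N) = (2*N)*(2*N) = 4*N²)
t(s, n) = n*s
-2774104 - t(-379, r(g(-6, -5))) = -2774104 - 4*36²*(-379) = -2774104 - 4*1296*(-379) = -2774104 - 5184*(-379) = -2774104 - 1*(-1964736) = -2774104 + 1964736 = -809368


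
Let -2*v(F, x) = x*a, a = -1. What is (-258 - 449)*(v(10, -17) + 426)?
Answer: -590345/2 ≈ -2.9517e+5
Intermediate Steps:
v(F, x) = x/2 (v(F, x) = -x*(-1)/2 = -(-1)*x/2 = x/2)
(-258 - 449)*(v(10, -17) + 426) = (-258 - 449)*((1/2)*(-17) + 426) = -707*(-17/2 + 426) = -707*835/2 = -590345/2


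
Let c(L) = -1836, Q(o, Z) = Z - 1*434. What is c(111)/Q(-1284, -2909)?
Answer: 1836/3343 ≈ 0.54921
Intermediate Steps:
Q(o, Z) = -434 + Z (Q(o, Z) = Z - 434 = -434 + Z)
c(111)/Q(-1284, -2909) = -1836/(-434 - 2909) = -1836/(-3343) = -1836*(-1/3343) = 1836/3343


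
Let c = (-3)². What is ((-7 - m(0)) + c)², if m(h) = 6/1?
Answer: 16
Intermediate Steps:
m(h) = 6 (m(h) = 6*1 = 6)
c = 9
((-7 - m(0)) + c)² = ((-7 - 1*6) + 9)² = ((-7 - 6) + 9)² = (-13 + 9)² = (-4)² = 16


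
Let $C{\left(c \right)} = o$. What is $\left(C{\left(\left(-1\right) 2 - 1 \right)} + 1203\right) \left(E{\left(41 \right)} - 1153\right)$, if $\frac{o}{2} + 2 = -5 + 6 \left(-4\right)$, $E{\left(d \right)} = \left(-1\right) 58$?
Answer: $-1381751$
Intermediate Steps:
$E{\left(d \right)} = -58$
$o = -62$ ($o = -4 + 2 \left(-5 + 6 \left(-4\right)\right) = -4 + 2 \left(-5 - 24\right) = -4 + 2 \left(-29\right) = -4 - 58 = -62$)
$C{\left(c \right)} = -62$
$\left(C{\left(\left(-1\right) 2 - 1 \right)} + 1203\right) \left(E{\left(41 \right)} - 1153\right) = \left(-62 + 1203\right) \left(-58 - 1153\right) = 1141 \left(-1211\right) = -1381751$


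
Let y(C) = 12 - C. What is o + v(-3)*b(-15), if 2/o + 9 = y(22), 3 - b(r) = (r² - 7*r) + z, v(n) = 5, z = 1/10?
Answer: -62153/38 ≈ -1635.6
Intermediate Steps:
z = ⅒ ≈ 0.10000
b(r) = 29/10 - r² + 7*r (b(r) = 3 - ((r² - 7*r) + ⅒) = 3 - (⅒ + r² - 7*r) = 3 + (-⅒ - r² + 7*r) = 29/10 - r² + 7*r)
o = -2/19 (o = 2/(-9 + (12 - 1*22)) = 2/(-9 + (12 - 22)) = 2/(-9 - 10) = 2/(-19) = 2*(-1/19) = -2/19 ≈ -0.10526)
o + v(-3)*b(-15) = -2/19 + 5*(29/10 - 1*(-15)² + 7*(-15)) = -2/19 + 5*(29/10 - 1*225 - 105) = -2/19 + 5*(29/10 - 225 - 105) = -2/19 + 5*(-3271/10) = -2/19 - 3271/2 = -62153/38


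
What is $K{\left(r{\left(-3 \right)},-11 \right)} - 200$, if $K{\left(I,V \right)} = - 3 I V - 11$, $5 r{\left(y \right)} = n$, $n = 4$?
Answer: $- \frac{923}{5} \approx -184.6$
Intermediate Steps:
$r{\left(y \right)} = \frac{4}{5}$ ($r{\left(y \right)} = \frac{1}{5} \cdot 4 = \frac{4}{5}$)
$K{\left(I,V \right)} = -11 - 3 I V$ ($K{\left(I,V \right)} = - 3 I V - 11 = -11 - 3 I V$)
$K{\left(r{\left(-3 \right)},-11 \right)} - 200 = \left(-11 - \frac{12}{5} \left(-11\right)\right) - 200 = \left(-11 + \frac{132}{5}\right) - 200 = \frac{77}{5} - 200 = - \frac{923}{5}$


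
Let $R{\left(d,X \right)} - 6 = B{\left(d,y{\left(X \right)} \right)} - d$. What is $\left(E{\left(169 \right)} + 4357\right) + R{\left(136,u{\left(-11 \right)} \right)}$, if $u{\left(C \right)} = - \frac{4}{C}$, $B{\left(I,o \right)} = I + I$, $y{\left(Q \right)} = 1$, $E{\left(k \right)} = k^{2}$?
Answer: $33060$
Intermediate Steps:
$B{\left(I,o \right)} = 2 I$
$R{\left(d,X \right)} = 6 + d$ ($R{\left(d,X \right)} = 6 + \left(2 d - d\right) = 6 + d$)
$\left(E{\left(169 \right)} + 4357\right) + R{\left(136,u{\left(-11 \right)} \right)} = \left(169^{2} + 4357\right) + \left(6 + 136\right) = \left(28561 + 4357\right) + 142 = 32918 + 142 = 33060$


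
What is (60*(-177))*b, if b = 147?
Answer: -1561140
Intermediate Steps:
(60*(-177))*b = (60*(-177))*147 = -10620*147 = -1561140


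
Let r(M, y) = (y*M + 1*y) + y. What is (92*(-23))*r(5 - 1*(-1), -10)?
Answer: 169280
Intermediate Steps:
r(M, y) = 2*y + M*y (r(M, y) = (M*y + y) + y = (y + M*y) + y = 2*y + M*y)
(92*(-23))*r(5 - 1*(-1), -10) = (92*(-23))*(-10*(2 + (5 - 1*(-1)))) = -(-21160)*(2 + (5 + 1)) = -(-21160)*(2 + 6) = -(-21160)*8 = -2116*(-80) = 169280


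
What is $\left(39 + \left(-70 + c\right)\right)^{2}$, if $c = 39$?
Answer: $64$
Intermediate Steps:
$\left(39 + \left(-70 + c\right)\right)^{2} = \left(39 + \left(-70 + 39\right)\right)^{2} = \left(39 - 31\right)^{2} = 8^{2} = 64$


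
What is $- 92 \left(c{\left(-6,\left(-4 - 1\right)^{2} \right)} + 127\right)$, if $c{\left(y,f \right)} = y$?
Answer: $-11132$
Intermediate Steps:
$- 92 \left(c{\left(-6,\left(-4 - 1\right)^{2} \right)} + 127\right) = - 92 \left(-6 + 127\right) = \left(-92\right) 121 = -11132$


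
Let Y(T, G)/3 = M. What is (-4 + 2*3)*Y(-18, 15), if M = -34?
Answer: -204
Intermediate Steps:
Y(T, G) = -102 (Y(T, G) = 3*(-34) = -102)
(-4 + 2*3)*Y(-18, 15) = (-4 + 2*3)*(-102) = (-4 + 6)*(-102) = 2*(-102) = -204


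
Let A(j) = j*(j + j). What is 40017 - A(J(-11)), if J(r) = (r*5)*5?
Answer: -111233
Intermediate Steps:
J(r) = 25*r (J(r) = (5*r)*5 = 25*r)
A(j) = 2*j**2 (A(j) = j*(2*j) = 2*j**2)
40017 - A(J(-11)) = 40017 - 2*(25*(-11))**2 = 40017 - 2*(-275)**2 = 40017 - 2*75625 = 40017 - 1*151250 = 40017 - 151250 = -111233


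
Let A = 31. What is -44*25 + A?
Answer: -1069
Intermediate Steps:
-44*25 + A = -44*25 + 31 = -1100 + 31 = -1069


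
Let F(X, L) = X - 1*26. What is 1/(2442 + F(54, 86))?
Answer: 1/2470 ≈ 0.00040486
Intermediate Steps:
F(X, L) = -26 + X (F(X, L) = X - 26 = -26 + X)
1/(2442 + F(54, 86)) = 1/(2442 + (-26 + 54)) = 1/(2442 + 28) = 1/2470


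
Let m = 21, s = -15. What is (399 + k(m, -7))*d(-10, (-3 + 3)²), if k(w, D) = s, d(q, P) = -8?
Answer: -3072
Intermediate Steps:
k(w, D) = -15
(399 + k(m, -7))*d(-10, (-3 + 3)²) = (399 - 15)*(-8) = 384*(-8) = -3072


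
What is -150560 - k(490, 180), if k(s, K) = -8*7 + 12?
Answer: -150516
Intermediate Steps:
k(s, K) = -44 (k(s, K) = -56 + 12 = -44)
-150560 - k(490, 180) = -150560 - 1*(-44) = -150560 + 44 = -150516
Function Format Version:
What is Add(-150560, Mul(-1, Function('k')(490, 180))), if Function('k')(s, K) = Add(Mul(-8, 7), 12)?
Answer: -150516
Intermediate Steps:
Function('k')(s, K) = -44 (Function('k')(s, K) = Add(-56, 12) = -44)
Add(-150560, Mul(-1, Function('k')(490, 180))) = Add(-150560, Mul(-1, -44)) = Add(-150560, 44) = -150516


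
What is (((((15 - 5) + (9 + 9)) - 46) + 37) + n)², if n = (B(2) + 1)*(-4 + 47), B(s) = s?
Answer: 21904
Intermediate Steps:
n = 129 (n = (2 + 1)*(-4 + 47) = 3*43 = 129)
(((((15 - 5) + (9 + 9)) - 46) + 37) + n)² = (((((15 - 5) + (9 + 9)) - 46) + 37) + 129)² = ((((10 + 18) - 46) + 37) + 129)² = (((28 - 46) + 37) + 129)² = ((-18 + 37) + 129)² = (19 + 129)² = 148² = 21904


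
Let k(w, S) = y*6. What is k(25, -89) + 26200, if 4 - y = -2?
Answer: 26236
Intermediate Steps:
y = 6 (y = 4 - 1*(-2) = 4 + 2 = 6)
k(w, S) = 36 (k(w, S) = 6*6 = 36)
k(25, -89) + 26200 = 36 + 26200 = 26236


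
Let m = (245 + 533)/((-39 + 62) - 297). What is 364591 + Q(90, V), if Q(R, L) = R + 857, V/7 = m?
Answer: 365538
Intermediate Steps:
m = -389/137 (m = 778/(23 - 297) = 778/(-274) = 778*(-1/274) = -389/137 ≈ -2.8394)
V = -2723/137 (V = 7*(-389/137) = -2723/137 ≈ -19.876)
Q(R, L) = 857 + R
364591 + Q(90, V) = 364591 + (857 + 90) = 364591 + 947 = 365538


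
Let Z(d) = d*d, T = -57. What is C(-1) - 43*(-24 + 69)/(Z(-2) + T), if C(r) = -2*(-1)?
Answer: 2041/53 ≈ 38.509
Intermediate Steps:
Z(d) = d²
C(r) = 2
C(-1) - 43*(-24 + 69)/(Z(-2) + T) = 2 - 43*(-24 + 69)/((-2)² - 57) = 2 - 1935/(4 - 57) = 2 - 1935/(-53) = 2 - 1935*(-1)/53 = 2 - 43*(-45/53) = 2 + 1935/53 = 2041/53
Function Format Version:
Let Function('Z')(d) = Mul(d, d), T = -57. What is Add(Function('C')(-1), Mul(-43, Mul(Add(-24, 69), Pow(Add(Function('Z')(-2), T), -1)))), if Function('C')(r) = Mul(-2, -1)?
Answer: Rational(2041, 53) ≈ 38.509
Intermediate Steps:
Function('Z')(d) = Pow(d, 2)
Function('C')(r) = 2
Add(Function('C')(-1), Mul(-43, Mul(Add(-24, 69), Pow(Add(Function('Z')(-2), T), -1)))) = Add(2, Mul(-43, Mul(Add(-24, 69), Pow(Add(Pow(-2, 2), -57), -1)))) = Add(2, Mul(-43, Mul(45, Pow(Add(4, -57), -1)))) = Add(2, Mul(-43, Mul(45, Pow(-53, -1)))) = Add(2, Mul(-43, Mul(45, Rational(-1, 53)))) = Add(2, Mul(-43, Rational(-45, 53))) = Add(2, Rational(1935, 53)) = Rational(2041, 53)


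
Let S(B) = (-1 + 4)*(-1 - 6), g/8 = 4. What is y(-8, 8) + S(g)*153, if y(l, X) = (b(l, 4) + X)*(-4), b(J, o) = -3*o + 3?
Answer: -3209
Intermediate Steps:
g = 32 (g = 8*4 = 32)
b(J, o) = 3 - 3*o
y(l, X) = 36 - 4*X (y(l, X) = ((3 - 3*4) + X)*(-4) = ((3 - 12) + X)*(-4) = (-9 + X)*(-4) = 36 - 4*X)
S(B) = -21 (S(B) = 3*(-7) = -21)
y(-8, 8) + S(g)*153 = (36 - 4*8) - 21*153 = (36 - 32) - 3213 = 4 - 3213 = -3209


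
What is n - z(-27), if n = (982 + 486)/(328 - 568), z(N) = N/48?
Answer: -1333/240 ≈ -5.5542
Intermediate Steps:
z(N) = N/48 (z(N) = N*(1/48) = N/48)
n = -367/60 (n = 1468/(-240) = 1468*(-1/240) = -367/60 ≈ -6.1167)
n - z(-27) = -367/60 - (-27)/48 = -367/60 - 1*(-9/16) = -367/60 + 9/16 = -1333/240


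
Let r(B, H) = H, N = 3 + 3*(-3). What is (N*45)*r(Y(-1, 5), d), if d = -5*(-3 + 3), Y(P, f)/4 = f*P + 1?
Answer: 0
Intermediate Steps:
Y(P, f) = 4 + 4*P*f (Y(P, f) = 4*(f*P + 1) = 4*(P*f + 1) = 4*(1 + P*f) = 4 + 4*P*f)
N = -6 (N = 3 - 9 = -6)
d = 0 (d = -5*0 = 0)
(N*45)*r(Y(-1, 5), d) = -6*45*0 = -270*0 = 0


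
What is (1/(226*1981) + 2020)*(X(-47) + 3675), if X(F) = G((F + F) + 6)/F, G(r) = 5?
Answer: 78101058209560/10521091 ≈ 7.4233e+6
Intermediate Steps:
X(F) = 5/F
(1/(226*1981) + 2020)*(X(-47) + 3675) = (1/(226*1981) + 2020)*(5/(-47) + 3675) = ((1/226)*(1/1981) + 2020)*(5*(-1/47) + 3675) = (1/447706 + 2020)*(-5/47 + 3675) = (904366121/447706)*(172720/47) = 78101058209560/10521091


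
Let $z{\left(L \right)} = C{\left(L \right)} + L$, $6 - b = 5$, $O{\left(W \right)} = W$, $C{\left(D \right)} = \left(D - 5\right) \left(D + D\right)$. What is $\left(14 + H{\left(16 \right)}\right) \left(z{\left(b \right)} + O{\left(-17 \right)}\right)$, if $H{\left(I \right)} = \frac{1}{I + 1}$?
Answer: $- \frac{5736}{17} \approx -337.41$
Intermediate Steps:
$C{\left(D \right)} = 2 D \left(-5 + D\right)$ ($C{\left(D \right)} = \left(-5 + D\right) 2 D = 2 D \left(-5 + D\right)$)
$b = 1$ ($b = 6 - 5 = 1$)
$z{\left(L \right)} = L + 2 L \left(-5 + L\right)$ ($z{\left(L \right)} = 2 L \left(-5 + L\right) + L = L + 2 L \left(-5 + L\right)$)
$H{\left(I \right)} = \frac{1}{1 + I}$
$\left(14 + H{\left(16 \right)}\right) \left(z{\left(b \right)} + O{\left(-17 \right)}\right) = \left(14 + \frac{1}{1 + 16}\right) \left(1 \left(-9 + 2 \cdot 1\right) - 17\right) = \left(14 + \frac{1}{17}\right) \left(1 \left(-9 + 2\right) - 17\right) = \left(14 + \frac{1}{17}\right) \left(1 \left(-7\right) - 17\right) = \frac{239 \left(-7 - 17\right)}{17} = \frac{239}{17} \left(-24\right) = - \frac{5736}{17}$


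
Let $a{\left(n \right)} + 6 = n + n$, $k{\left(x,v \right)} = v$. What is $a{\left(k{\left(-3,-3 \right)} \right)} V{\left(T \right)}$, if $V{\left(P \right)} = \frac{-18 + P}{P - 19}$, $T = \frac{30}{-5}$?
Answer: $- \frac{288}{25} \approx -11.52$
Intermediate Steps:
$T = -6$ ($T = 30 \left(- \frac{1}{5}\right) = -6$)
$a{\left(n \right)} = -6 + 2 n$ ($a{\left(n \right)} = -6 + \left(n + n\right) = -6 + 2 n$)
$V{\left(P \right)} = \frac{-18 + P}{-19 + P}$
$a{\left(k{\left(-3,-3 \right)} \right)} V{\left(T \right)} = \left(-6 + 2 \left(-3\right)\right) \frac{-18 - 6}{-19 - 6} = \left(-6 - 6\right) \frac{1}{-25} \left(-24\right) = - 12 \left(\left(- \frac{1}{25}\right) \left(-24\right)\right) = \left(-12\right) \frac{24}{25} = - \frac{288}{25}$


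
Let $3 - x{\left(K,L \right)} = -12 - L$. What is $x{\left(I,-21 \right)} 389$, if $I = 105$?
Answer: $-2334$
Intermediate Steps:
$x{\left(K,L \right)} = 15 + L$ ($x{\left(K,L \right)} = 3 - \left(-12 - L\right) = 3 + \left(12 + L\right) = 15 + L$)
$x{\left(I,-21 \right)} 389 = \left(15 - 21\right) 389 = \left(-6\right) 389 = -2334$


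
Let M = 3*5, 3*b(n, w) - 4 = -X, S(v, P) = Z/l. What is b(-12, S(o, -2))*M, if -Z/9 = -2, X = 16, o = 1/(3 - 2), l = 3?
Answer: -60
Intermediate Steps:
o = 1 (o = 1/1 = 1)
Z = 18 (Z = -9*(-2) = 18)
S(v, P) = 6 (S(v, P) = 18/3 = 18*(⅓) = 6)
b(n, w) = -4 (b(n, w) = 4/3 + (-1*16)/3 = 4/3 + (⅓)*(-16) = 4/3 - 16/3 = -4)
M = 15
b(-12, S(o, -2))*M = -4*15 = -60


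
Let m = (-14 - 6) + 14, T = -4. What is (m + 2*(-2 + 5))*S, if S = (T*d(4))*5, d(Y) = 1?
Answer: 0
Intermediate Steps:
m = -6 (m = -20 + 14 = -6)
S = -20 (S = -4*1*5 = -4*5 = -20)
(m + 2*(-2 + 5))*S = (-6 + 2*(-2 + 5))*(-20) = (-6 + 2*3)*(-20) = (-6 + 6)*(-20) = 0*(-20) = 0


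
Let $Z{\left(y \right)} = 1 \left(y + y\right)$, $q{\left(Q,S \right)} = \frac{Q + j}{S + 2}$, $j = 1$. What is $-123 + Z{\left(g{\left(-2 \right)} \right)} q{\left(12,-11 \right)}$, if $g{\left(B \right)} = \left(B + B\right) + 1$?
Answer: $- \frac{343}{3} \approx -114.33$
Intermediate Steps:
$q{\left(Q,S \right)} = \frac{1 + Q}{2 + S}$ ($q{\left(Q,S \right)} = \frac{Q + 1}{S + 2} = \frac{1 + Q}{2 + S}$)
$g{\left(B \right)} = 1 + 2 B$ ($g{\left(B \right)} = 2 B + 1 = 1 + 2 B$)
$Z{\left(y \right)} = 2 y$ ($Z{\left(y \right)} = 1 \cdot 2 y = 2 y$)
$-123 + Z{\left(g{\left(-2 \right)} \right)} q{\left(12,-11 \right)} = -123 + 2 \left(1 + 2 \left(-2\right)\right) \frac{1 + 12}{2 - 11} = -123 + 2 \left(1 - 4\right) \frac{1}{-9} \cdot 13 = -123 + 2 \left(-3\right) \left(\left(- \frac{1}{9}\right) 13\right) = -123 - - \frac{26}{3} = -123 + \frac{26}{3} = - \frac{343}{3}$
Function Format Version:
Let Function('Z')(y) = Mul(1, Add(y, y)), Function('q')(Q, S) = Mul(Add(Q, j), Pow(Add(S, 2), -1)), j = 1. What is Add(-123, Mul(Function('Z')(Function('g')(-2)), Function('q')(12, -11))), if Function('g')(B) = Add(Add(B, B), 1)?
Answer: Rational(-343, 3) ≈ -114.33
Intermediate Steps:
Function('q')(Q, S) = Mul(Pow(Add(2, S), -1), Add(1, Q)) (Function('q')(Q, S) = Mul(Add(Q, 1), Pow(Add(S, 2), -1)) = Mul(Add(1, Q), Pow(Add(2, S), -1)) = Mul(Pow(Add(2, S), -1), Add(1, Q)))
Function('g')(B) = Add(1, Mul(2, B)) (Function('g')(B) = Add(Mul(2, B), 1) = Add(1, Mul(2, B)))
Function('Z')(y) = Mul(2, y) (Function('Z')(y) = Mul(1, Mul(2, y)) = Mul(2, y))
Add(-123, Mul(Function('Z')(Function('g')(-2)), Function('q')(12, -11))) = Add(-123, Mul(Mul(2, Add(1, Mul(2, -2))), Mul(Pow(Add(2, -11), -1), Add(1, 12)))) = Add(-123, Mul(Mul(2, Add(1, -4)), Mul(Pow(-9, -1), 13))) = Add(-123, Mul(Mul(2, -3), Mul(Rational(-1, 9), 13))) = Add(-123, Mul(-6, Rational(-13, 9))) = Add(-123, Rational(26, 3)) = Rational(-343, 3)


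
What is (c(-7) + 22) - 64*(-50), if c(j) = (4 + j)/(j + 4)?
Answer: 3223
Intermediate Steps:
c(j) = 1 (c(j) = (4 + j)/(4 + j) = 1)
(c(-7) + 22) - 64*(-50) = (1 + 22) - 64*(-50) = 23 + 3200 = 3223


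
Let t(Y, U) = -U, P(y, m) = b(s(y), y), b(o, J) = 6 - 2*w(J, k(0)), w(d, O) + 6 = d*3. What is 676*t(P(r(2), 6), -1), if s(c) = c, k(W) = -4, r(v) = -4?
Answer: 676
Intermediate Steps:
w(d, O) = -6 + 3*d (w(d, O) = -6 + d*3 = -6 + 3*d)
b(o, J) = 18 - 6*J (b(o, J) = 6 - 2*(-6 + 3*J) = 6 + (12 - 6*J) = 18 - 6*J)
P(y, m) = 18 - 6*y
676*t(P(r(2), 6), -1) = 676*(-1*(-1)) = 676*1 = 676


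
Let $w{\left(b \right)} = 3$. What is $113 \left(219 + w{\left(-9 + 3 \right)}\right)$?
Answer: $25086$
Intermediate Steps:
$113 \left(219 + w{\left(-9 + 3 \right)}\right) = 113 \left(219 + 3\right) = 113 \cdot 222 = 25086$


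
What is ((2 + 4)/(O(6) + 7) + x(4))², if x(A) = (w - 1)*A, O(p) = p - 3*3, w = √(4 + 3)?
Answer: 473/4 - 20*√7 ≈ 65.335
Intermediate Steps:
w = √7 ≈ 2.6458
O(p) = -9 + p (O(p) = p - 9 = -9 + p)
x(A) = A*(-1 + √7) (x(A) = (√7 - 1)*A = (-1 + √7)*A = A*(-1 + √7))
((2 + 4)/(O(6) + 7) + x(4))² = ((2 + 4)/((-9 + 6) + 7) + 4*(-1 + √7))² = (6/(-3 + 7) + (-4 + 4*√7))² = (6/4 + (-4 + 4*√7))² = (6*(¼) + (-4 + 4*√7))² = (3/2 + (-4 + 4*√7))² = (-5/2 + 4*√7)²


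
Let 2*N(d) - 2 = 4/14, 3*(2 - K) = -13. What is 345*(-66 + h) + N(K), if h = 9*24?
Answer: 362258/7 ≈ 51751.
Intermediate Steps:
K = 19/3 (K = 2 - 1/3*(-13) = 2 + 13/3 = 19/3 ≈ 6.3333)
N(d) = 8/7 (N(d) = 1 + (4/14)/2 = 1 + (4*(1/14))/2 = 1 + (1/2)*(2/7) = 1 + 1/7 = 8/7)
h = 216
345*(-66 + h) + N(K) = 345*(-66 + 216) + 8/7 = 345*150 + 8/7 = 51750 + 8/7 = 362258/7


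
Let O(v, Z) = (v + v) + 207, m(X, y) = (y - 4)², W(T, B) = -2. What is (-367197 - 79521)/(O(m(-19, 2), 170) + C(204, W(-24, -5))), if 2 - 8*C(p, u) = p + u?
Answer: -223359/95 ≈ -2351.1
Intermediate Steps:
m(X, y) = (-4 + y)²
O(v, Z) = 207 + 2*v (O(v, Z) = 2*v + 207 = 207 + 2*v)
C(p, u) = ¼ - p/8 - u/8 (C(p, u) = ¼ - (p + u)/8 = ¼ + (-p/8 - u/8) = ¼ - p/8 - u/8)
(-367197 - 79521)/(O(m(-19, 2), 170) + C(204, W(-24, -5))) = (-367197 - 79521)/((207 + 2*(-4 + 2)²) + (¼ - ⅛*204 - ⅛*(-2))) = -446718/((207 + 2*(-2)²) + (¼ - 51/2 + ¼)) = -446718/((207 + 2*4) - 25) = -446718/((207 + 8) - 25) = -446718/(215 - 25) = -446718/190 = -446718*1/190 = -223359/95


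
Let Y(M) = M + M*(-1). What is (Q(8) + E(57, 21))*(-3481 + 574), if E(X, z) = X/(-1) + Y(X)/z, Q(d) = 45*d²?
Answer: -8206461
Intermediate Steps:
Y(M) = 0 (Y(M) = M - M = 0)
E(X, z) = -X (E(X, z) = X/(-1) + 0/z = X*(-1) + 0 = -X + 0 = -X)
(Q(8) + E(57, 21))*(-3481 + 574) = (45*8² - 1*57)*(-3481 + 574) = (45*64 - 57)*(-2907) = (2880 - 57)*(-2907) = 2823*(-2907) = -8206461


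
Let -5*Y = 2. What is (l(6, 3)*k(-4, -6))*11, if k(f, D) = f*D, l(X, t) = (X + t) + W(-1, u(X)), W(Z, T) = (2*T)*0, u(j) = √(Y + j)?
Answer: 2376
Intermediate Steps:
Y = -⅖ (Y = -⅕*2 = -⅖ ≈ -0.40000)
u(j) = √(-⅖ + j)
W(Z, T) = 0
l(X, t) = X + t (l(X, t) = (X + t) + 0 = X + t)
k(f, D) = D*f
(l(6, 3)*k(-4, -6))*11 = ((6 + 3)*(-6*(-4)))*11 = (9*24)*11 = 216*11 = 2376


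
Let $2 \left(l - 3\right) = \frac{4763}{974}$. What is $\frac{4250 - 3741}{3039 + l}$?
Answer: $\frac{991532}{5930579} \approx 0.16719$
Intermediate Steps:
$l = \frac{10607}{1948}$ ($l = 3 + \frac{4763 \cdot \frac{1}{974}}{2} = 3 + \frac{1}{2} \cdot \frac{4763}{974} = 3 + \frac{4763}{1948} = \frac{10607}{1948} \approx 5.4451$)
$\frac{4250 - 3741}{3039 + l} = \frac{4250 - 3741}{3039 + \frac{10607}{1948}} = \frac{509}{\frac{5930579}{1948}} = 509 \cdot \frac{1948}{5930579} = \frac{991532}{5930579}$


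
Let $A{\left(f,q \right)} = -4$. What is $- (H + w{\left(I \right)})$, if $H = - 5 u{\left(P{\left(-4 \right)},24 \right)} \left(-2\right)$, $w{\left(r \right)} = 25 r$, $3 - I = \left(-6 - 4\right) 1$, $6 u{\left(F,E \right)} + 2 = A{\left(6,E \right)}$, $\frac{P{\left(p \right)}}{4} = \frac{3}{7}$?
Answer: $-315$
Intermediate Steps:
$P{\left(p \right)} = \frac{12}{7}$ ($P{\left(p \right)} = 4 \cdot \frac{3}{7} = \frac{12}{7}$)
$u{\left(F,E \right)} = -1$ ($u{\left(F,E \right)} = - \frac{1}{3} + \frac{1}{6} \left(-4\right) = - \frac{1}{3} - \frac{2}{3} = -1$)
$I = 13$ ($I = 3 - \left(-6 - 4\right) 1 = 3 - \left(-10\right) 1 = 3 - -10 = 3 + 10 = 13$)
$H = -10$ ($H = - 5 \left(\left(-1\right) \left(-2\right)\right) = \left(-5\right) 2 = -10$)
$- (H + w{\left(I \right)}) = - (-10 + 25 \cdot 13) = - (-10 + 325) = \left(-1\right) 315 = -315$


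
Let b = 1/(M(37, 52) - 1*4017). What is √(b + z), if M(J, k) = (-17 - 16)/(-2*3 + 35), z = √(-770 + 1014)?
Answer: √(-3379254 + 27156617352*√61)/116526 ≈ 3.9522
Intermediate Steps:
z = 2*√61 (z = √244 = 2*√61 ≈ 15.620)
M(J, k) = -33/29 (M(J, k) = -33/(-6 + 35) = -33/29)
b = -29/116526 (b = 1/(-33/29 - 1*4017) = 1/(-33/29 - 4017) = 1/(-116526/29) = -29/116526 ≈ -0.00024887)
√(b + z) = √(-29/116526 + 2*√61)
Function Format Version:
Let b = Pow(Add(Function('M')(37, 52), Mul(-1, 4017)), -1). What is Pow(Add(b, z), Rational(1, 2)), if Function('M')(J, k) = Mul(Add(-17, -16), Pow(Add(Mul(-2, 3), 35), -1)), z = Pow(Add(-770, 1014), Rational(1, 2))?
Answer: Mul(Rational(1, 116526), Pow(Add(-3379254, Mul(27156617352, Pow(61, Rational(1, 2)))), Rational(1, 2))) ≈ 3.9522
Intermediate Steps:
z = Mul(2, Pow(61, Rational(1, 2))) (z = Pow(244, Rational(1, 2)) = Mul(2, Pow(61, Rational(1, 2))) ≈ 15.620)
Function('M')(J, k) = Rational(-33, 29) (Function('M')(J, k) = Mul(-33, Pow(Add(-6, 35), -1)) = Mul(-33, Pow(29, -1)) = Mul(-33, Rational(1, 29)) = Rational(-33, 29))
b = Rational(-29, 116526) (b = Pow(Add(Rational(-33, 29), Mul(-1, 4017)), -1) = Pow(Add(Rational(-33, 29), -4017), -1) = Pow(Rational(-116526, 29), -1) = Rational(-29, 116526) ≈ -0.00024887)
Pow(Add(b, z), Rational(1, 2)) = Pow(Add(Rational(-29, 116526), Mul(2, Pow(61, Rational(1, 2)))), Rational(1, 2))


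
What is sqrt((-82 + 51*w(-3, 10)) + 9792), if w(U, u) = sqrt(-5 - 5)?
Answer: sqrt(9710 + 51*I*sqrt(10)) ≈ 98.543 + 0.8183*I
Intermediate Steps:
w(U, u) = I*sqrt(10) (w(U, u) = sqrt(-10) = I*sqrt(10))
sqrt((-82 + 51*w(-3, 10)) + 9792) = sqrt((-82 + 51*(I*sqrt(10))) + 9792) = sqrt((-82 + 51*I*sqrt(10)) + 9792) = sqrt(9710 + 51*I*sqrt(10))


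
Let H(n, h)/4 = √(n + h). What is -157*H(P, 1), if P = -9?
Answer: -1256*I*√2 ≈ -1776.3*I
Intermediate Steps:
H(n, h) = 4*√(h + n) (H(n, h) = 4*√(n + h) = 4*√(h + n))
-157*H(P, 1) = -628*√(1 - 9) = -628*√(-8) = -628*2*I*√2 = -1256*I*√2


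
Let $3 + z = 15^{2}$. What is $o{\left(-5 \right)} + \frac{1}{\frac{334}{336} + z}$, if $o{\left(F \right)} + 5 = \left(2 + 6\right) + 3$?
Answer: $\frac{224946}{37463} \approx 6.0045$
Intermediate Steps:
$z = 222$ ($z = -3 + 15^{2} = -3 + 225 = 222$)
$o{\left(F \right)} = 6$ ($o{\left(F \right)} = -5 + \left(\left(2 + 6\right) + 3\right) = -5 + \left(8 + 3\right) = -5 + 11 = 6$)
$o{\left(-5 \right)} + \frac{1}{\frac{334}{336} + z} = 6 + \frac{1}{\frac{334}{336} + 222} = 6 + \frac{1}{334 \cdot \frac{1}{336} + 222} = 6 + \frac{1}{\frac{167}{168} + 222} = 6 + \frac{1}{\frac{37463}{168}} = 6 + \frac{168}{37463} = \frac{224946}{37463}$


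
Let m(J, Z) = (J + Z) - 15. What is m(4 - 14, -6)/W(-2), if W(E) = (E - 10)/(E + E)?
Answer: -31/3 ≈ -10.333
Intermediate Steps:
m(J, Z) = -15 + J + Z
W(E) = (-10 + E)/(2*E) (W(E) = (-10 + E)/((2*E)) = (-10 + E)*(1/(2*E)) = (-10 + E)/(2*E))
m(4 - 14, -6)/W(-2) = (-15 + (4 - 14) - 6)/(((1/2)*(-10 - 2)/(-2))) = (-15 - 10 - 6)/(((1/2)*(-1/2)*(-12))) = -31/3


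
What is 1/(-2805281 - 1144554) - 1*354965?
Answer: -1402053180776/3949835 ≈ -3.5497e+5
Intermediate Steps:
1/(-2805281 - 1144554) - 1*354965 = 1/(-3949835) - 354965 = -1/3949835 - 354965 = -1402053180776/3949835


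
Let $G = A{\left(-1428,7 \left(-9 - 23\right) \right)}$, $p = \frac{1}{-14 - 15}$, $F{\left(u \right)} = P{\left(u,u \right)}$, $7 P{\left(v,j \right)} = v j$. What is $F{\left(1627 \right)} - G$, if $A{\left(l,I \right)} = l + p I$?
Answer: $\frac{77055057}{203} \approx 3.7958 \cdot 10^{5}$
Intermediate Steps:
$P{\left(v,j \right)} = \frac{j v}{7}$ ($P{\left(v,j \right)} = \frac{v j}{7} = \frac{j v}{7}$)
$F{\left(u \right)} = \frac{u^{2}}{7}$ ($F{\left(u \right)} = \frac{u u}{7} = \frac{u^{2}}{7}$)
$p = - \frac{1}{29}$ ($p = \frac{1}{-29} = - \frac{1}{29} \approx -0.034483$)
$A{\left(l,I \right)} = l - \frac{I}{29}$
$G = - \frac{41188}{29}$ ($G = -1428 - \frac{7 \left(-9 - 23\right)}{29} = -1428 - \frac{7 \left(-32\right)}{29} = -1428 - - \frac{224}{29} = -1428 + \frac{224}{29} = - \frac{41188}{29} \approx -1420.3$)
$F{\left(1627 \right)} - G = \frac{1627^{2}}{7} - - \frac{41188}{29} = \frac{1}{7} \cdot 2647129 + \frac{41188}{29} = \frac{2647129}{7} + \frac{41188}{29} = \frac{77055057}{203}$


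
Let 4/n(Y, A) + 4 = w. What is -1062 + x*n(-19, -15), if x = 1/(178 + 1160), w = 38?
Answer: -12078125/11373 ≈ -1062.0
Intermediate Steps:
n(Y, A) = 2/17 (n(Y, A) = 4/(-4 + 38) = 4/34 = 4*(1/34) = 2/17)
x = 1/1338 ≈ 0.00074738
-1062 + x*n(-19, -15) = -1062 + (1/1338)*(2/17) = -1062 + 1/11373 = -12078125/11373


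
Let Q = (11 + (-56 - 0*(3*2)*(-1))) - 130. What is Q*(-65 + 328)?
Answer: -46025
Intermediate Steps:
Q = -175 (Q = (11 + (-56 - 0*6*(-1))) - 130 = (11 + (-56 - 0*(-1))) - 130 = (11 + (-56 - 1*0)) - 130 = (11 + (-56 + 0)) - 130 = (11 - 56) - 130 = -45 - 130 = -175)
Q*(-65 + 328) = -175*(-65 + 328) = -175*263 = -46025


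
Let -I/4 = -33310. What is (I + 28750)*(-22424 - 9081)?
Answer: -5103494950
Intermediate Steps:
I = 133240 (I = -4*(-33310) = 133240)
(I + 28750)*(-22424 - 9081) = (133240 + 28750)*(-22424 - 9081) = 161990*(-31505) = -5103494950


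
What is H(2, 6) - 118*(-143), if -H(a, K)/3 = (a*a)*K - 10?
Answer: 16832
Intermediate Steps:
H(a, K) = 30 - 3*K*a**2 (H(a, K) = -3*((a*a)*K - 10) = -3*(a**2*K - 10) = -3*(K*a**2 - 10) = -3*(-10 + K*a**2) = 30 - 3*K*a**2)
H(2, 6) - 118*(-143) = (30 - 3*6*2**2) - 118*(-143) = (30 - 3*6*4) + 16874 = (30 - 72) + 16874 = -42 + 16874 = 16832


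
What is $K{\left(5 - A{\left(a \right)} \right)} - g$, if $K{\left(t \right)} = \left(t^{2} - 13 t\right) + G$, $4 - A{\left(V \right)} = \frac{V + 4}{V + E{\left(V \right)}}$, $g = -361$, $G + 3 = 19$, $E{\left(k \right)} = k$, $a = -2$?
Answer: $\frac{1483}{4} \approx 370.75$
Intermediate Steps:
$G = 16$ ($G = -3 + 19 = 16$)
$A{\left(V \right)} = 4 - \frac{4 + V}{2 V}$ ($A{\left(V \right)} = 4 - \frac{V + 4}{V + V} = 4 - \frac{4 + V}{2 V}$)
$K{\left(t \right)} = 16 + t^{2} - 13 t$ ($K{\left(t \right)} = \left(t^{2} - 13 t\right) + 16 = 16 + t^{2} - 13 t$)
$K{\left(5 - A{\left(a \right)} \right)} - g = \left(16 + \left(5 - \left(\frac{7}{2} - \frac{2}{-2}\right)\right)^{2} - 13 \left(5 - \left(\frac{7}{2} - \frac{2}{-2}\right)\right)\right) - -361 = \left(16 + \left(5 - \left(\frac{7}{2} - -1\right)\right)^{2} - 13 \left(5 - \left(\frac{7}{2} - -1\right)\right)\right) + 361 = \left(16 + \left(5 - \left(\frac{7}{2} + 1\right)\right)^{2} - 13 \left(5 - \left(\frac{7}{2} + 1\right)\right)\right) + 361 = \left(16 + \left(5 - \frac{9}{2}\right)^{2} - 13 \left(5 - \frac{9}{2}\right)\right) + 361 = \left(16 + \left(\frac{1}{2}\right)^{2} - \frac{13}{2}\right) + 361 = \left(16 + \frac{1}{4} - \frac{13}{2}\right) + 361 = \frac{39}{4} + 361 = \frac{1483}{4}$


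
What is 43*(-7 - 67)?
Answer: -3182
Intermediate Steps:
43*(-7 - 67) = 43*(-74) = -3182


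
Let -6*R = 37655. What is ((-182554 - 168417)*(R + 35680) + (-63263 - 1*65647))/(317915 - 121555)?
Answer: -12384166427/235632 ≈ -52557.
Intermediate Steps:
R = -37655/6 (R = -⅙*37655 = -37655/6 ≈ -6275.8)
((-182554 - 168417)*(R + 35680) + (-63263 - 1*65647))/(317915 - 121555) = ((-182554 - 168417)*(-37655/6 + 35680) + (-63263 - 1*65647))/(317915 - 121555) = (-350971*176425/6 + (-63263 - 65647))/196360 = (-61920058675/6 - 128910)*(1/196360) = -61920832135/6*1/196360 = -12384166427/235632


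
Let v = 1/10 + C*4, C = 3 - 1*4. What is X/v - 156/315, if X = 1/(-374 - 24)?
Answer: -44783/90545 ≈ -0.49459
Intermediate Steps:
X = -1/398 (X = 1/(-398) = -1/398 ≈ -0.0025126)
C = -1 (C = 3 - 4 = -1)
v = -39/10 (v = 1/10 - 1*4 = ⅒ - 4 = -39/10 ≈ -3.9000)
X/v - 156/315 = -1/(398*(-39/10)) - 156/315 = -1/398*(-10/39) - 156*1/315 = 5/7761 - 52/105 = -44783/90545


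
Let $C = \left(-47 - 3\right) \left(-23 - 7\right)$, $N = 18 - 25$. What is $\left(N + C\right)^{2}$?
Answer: $2229049$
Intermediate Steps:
$N = -7$
$C = 1500$ ($C = \left(-50\right) \left(-30\right) = 1500$)
$\left(N + C\right)^{2} = \left(-7 + 1500\right)^{2} = 1493^{2} = 2229049$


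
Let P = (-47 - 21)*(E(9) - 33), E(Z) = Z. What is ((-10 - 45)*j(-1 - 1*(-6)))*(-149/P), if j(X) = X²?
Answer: 204875/1632 ≈ 125.54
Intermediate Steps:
P = 1632 (P = (-47 - 21)*(9 - 33) = -68*(-24) = 1632)
((-10 - 45)*j(-1 - 1*(-6)))*(-149/P) = ((-10 - 45)*(-1 - 1*(-6))²)*(-149/1632) = (-55*(-1 + 6)²)*(-149*1/1632) = -55*5²*(-149/1632) = -55*25*(-149/1632) = -1375*(-149/1632) = 204875/1632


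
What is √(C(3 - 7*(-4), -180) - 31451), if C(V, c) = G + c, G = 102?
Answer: I*√31529 ≈ 177.56*I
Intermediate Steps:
C(V, c) = 102 + c
√(C(3 - 7*(-4), -180) - 31451) = √((102 - 180) - 31451) = √(-78 - 31451) = √(-31529) = I*√31529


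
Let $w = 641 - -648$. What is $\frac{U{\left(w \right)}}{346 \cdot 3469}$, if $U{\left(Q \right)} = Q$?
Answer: $\frac{1289}{1200274} \approx 0.0010739$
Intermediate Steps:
$w = 1289$ ($w = 641 + 648 = 1289$)
$\frac{U{\left(w \right)}}{346 \cdot 3469} = \frac{1289}{346 \cdot 3469} = \frac{1289}{1200274}$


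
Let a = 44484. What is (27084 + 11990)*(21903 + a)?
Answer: 2594005638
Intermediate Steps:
(27084 + 11990)*(21903 + a) = (27084 + 11990)*(21903 + 44484) = 39074*66387 = 2594005638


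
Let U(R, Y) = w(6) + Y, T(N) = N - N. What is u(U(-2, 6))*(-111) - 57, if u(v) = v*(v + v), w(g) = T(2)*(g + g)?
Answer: -8049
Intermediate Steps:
T(N) = 0
w(g) = 0 (w(g) = 0*(g + g) = 0*(2*g) = 0)
U(R, Y) = Y (U(R, Y) = 0 + Y = Y)
u(v) = 2*v² (u(v) = v*(2*v) = 2*v²)
u(U(-2, 6))*(-111) - 57 = (2*6²)*(-111) - 57 = (2*36)*(-111) - 57 = 72*(-111) - 57 = -7992 - 57 = -8049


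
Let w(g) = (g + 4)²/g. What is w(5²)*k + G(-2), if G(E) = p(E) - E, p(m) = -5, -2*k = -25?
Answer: 835/2 ≈ 417.50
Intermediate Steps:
k = 25/2 (k = -½*(-25) = 25/2 ≈ 12.500)
w(g) = (4 + g)²/g
G(E) = -5 - E
w(5²)*k + G(-2) = ((4 + 5²)²/(5²))*(25/2) + (-5 - 1*(-2)) = ((4 + 25)²/25)*(25/2) + (-5 + 2) = ((1/25)*29²)*(25/2) - 3 = ((1/25)*841)*(25/2) - 3 = (841/25)*(25/2) - 3 = 841/2 - 3 = 835/2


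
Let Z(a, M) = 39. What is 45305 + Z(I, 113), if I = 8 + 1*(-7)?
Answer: 45344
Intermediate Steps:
I = 1 (I = 8 - 7 = 1)
45305 + Z(I, 113) = 45305 + 39 = 45344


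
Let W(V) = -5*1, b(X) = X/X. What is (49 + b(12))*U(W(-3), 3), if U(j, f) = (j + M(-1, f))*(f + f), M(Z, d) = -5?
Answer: -3000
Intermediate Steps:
b(X) = 1
W(V) = -5
U(j, f) = 2*f*(-5 + j) (U(j, f) = (j - 5)*(f + f) = (-5 + j)*(2*f) = 2*f*(-5 + j))
(49 + b(12))*U(W(-3), 3) = (49 + 1)*(2*3*(-5 - 5)) = 50*(2*3*(-10)) = 50*(-60) = -3000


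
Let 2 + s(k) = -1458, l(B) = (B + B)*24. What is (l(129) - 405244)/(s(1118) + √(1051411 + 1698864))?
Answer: -1596208/1695 - 399052*√110011/123735 ≈ -2011.4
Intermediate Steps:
l(B) = 48*B (l(B) = (2*B)*24 = 48*B)
s(k) = -1460 (s(k) = -2 - 1458 = -1460)
(l(129) - 405244)/(s(1118) + √(1051411 + 1698864)) = (48*129 - 405244)/(-1460 + √(1051411 + 1698864)) = (6192 - 405244)/(-1460 + √2750275) = -399052/(-1460 + 5*√110011)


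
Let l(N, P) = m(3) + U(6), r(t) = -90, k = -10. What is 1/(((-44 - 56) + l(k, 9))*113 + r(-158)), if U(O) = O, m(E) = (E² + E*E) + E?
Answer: -1/8339 ≈ -0.00011992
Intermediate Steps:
m(E) = E + 2*E² (m(E) = (E² + E²) + E = 2*E² + E = E + 2*E²)
l(N, P) = 27 (l(N, P) = 3*(1 + 2*3) + 6 = 3*(1 + 6) + 6 = 3*7 + 6 = 21 + 6 = 27)
1/(((-44 - 56) + l(k, 9))*113 + r(-158)) = 1/(((-44 - 56) + 27)*113 - 90) = 1/((-100 + 27)*113 - 90) = 1/(-73*113 - 90) = 1/(-8249 - 90) = 1/(-8339) = -1/8339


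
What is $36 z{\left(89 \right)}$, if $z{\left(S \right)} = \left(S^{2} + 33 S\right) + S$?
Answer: $394092$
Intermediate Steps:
$z{\left(S \right)} = S^{2} + 34 S$
$36 z{\left(89 \right)} = 36 \cdot 89 \left(34 + 89\right) = 36 \cdot 89 \cdot 123 = 36 \cdot 10947 = 394092$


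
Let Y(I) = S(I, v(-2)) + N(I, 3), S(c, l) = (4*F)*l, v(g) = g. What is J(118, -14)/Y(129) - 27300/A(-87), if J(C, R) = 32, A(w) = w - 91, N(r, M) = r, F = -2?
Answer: 1982098/12905 ≈ 153.59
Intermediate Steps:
A(w) = -91 + w
S(c, l) = -8*l (S(c, l) = (4*(-2))*l = -8*l)
Y(I) = 16 + I (Y(I) = -8*(-2) + I = 16 + I)
J(118, -14)/Y(129) - 27300/A(-87) = 32/(16 + 129) - 27300/(-91 - 87) = 32/145 - 27300/(-178) = 32*(1/145) - 27300*(-1/178) = 32/145 + 13650/89 = 1982098/12905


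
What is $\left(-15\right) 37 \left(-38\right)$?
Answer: $21090$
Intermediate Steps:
$\left(-15\right) 37 \left(-38\right) = \left(-555\right) \left(-38\right) = 21090$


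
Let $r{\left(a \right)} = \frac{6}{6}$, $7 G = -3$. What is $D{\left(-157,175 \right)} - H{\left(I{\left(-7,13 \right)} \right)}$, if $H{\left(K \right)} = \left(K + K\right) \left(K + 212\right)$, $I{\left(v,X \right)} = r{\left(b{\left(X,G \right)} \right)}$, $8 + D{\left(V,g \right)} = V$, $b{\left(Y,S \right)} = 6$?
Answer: $-591$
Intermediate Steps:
$G = - \frac{3}{7}$ ($G = \frac{1}{7} \left(-3\right) = - \frac{3}{7} \approx -0.42857$)
$D{\left(V,g \right)} = -8 + V$
$r{\left(a \right)} = 1$ ($r{\left(a \right)} = 6 \cdot \frac{1}{6} = 1$)
$I{\left(v,X \right)} = 1$
$H{\left(K \right)} = 2 K \left(212 + K\right)$
$D{\left(-157,175 \right)} - H{\left(I{\left(-7,13 \right)} \right)} = \left(-8 - 157\right) - 2 \cdot 1 \left(212 + 1\right) = -165 - 2 \cdot 1 \cdot 213 = -165 - 426 = -591$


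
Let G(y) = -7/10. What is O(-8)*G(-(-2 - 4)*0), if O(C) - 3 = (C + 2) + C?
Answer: 77/10 ≈ 7.7000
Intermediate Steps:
O(C) = 5 + 2*C (O(C) = 3 + ((C + 2) + C) = 3 + ((2 + C) + C) = 3 + (2 + 2*C) = 5 + 2*C)
G(y) = -7/10 (G(y) = -7*⅒ = -7/10)
O(-8)*G(-(-2 - 4)*0) = (5 + 2*(-8))*(-7/10) = (5 - 16)*(-7/10) = -11*(-7/10) = 77/10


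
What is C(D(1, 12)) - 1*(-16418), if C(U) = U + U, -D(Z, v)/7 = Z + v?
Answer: 16236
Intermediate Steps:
D(Z, v) = -7*Z - 7*v (D(Z, v) = -7*(Z + v) = -7*Z - 7*v)
C(U) = 2*U
C(D(1, 12)) - 1*(-16418) = 2*(-7*1 - 7*12) - 1*(-16418) = 2*(-7 - 84) + 16418 = 2*(-91) + 16418 = -182 + 16418 = 16236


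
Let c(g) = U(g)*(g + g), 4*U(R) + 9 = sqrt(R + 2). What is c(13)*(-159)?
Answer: 18603/2 - 2067*sqrt(15)/2 ≈ 5298.8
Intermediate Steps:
U(R) = -9/4 + sqrt(2 + R)/4 (U(R) = -9/4 + sqrt(R + 2)/4 = -9/4 + sqrt(2 + R)/4)
c(g) = 2*g*(-9/4 + sqrt(2 + g)/4) (c(g) = (-9/4 + sqrt(2 + g)/4)*(g + g) = (-9/4 + sqrt(2 + g)/4)*(2*g) = 2*g*(-9/4 + sqrt(2 + g)/4))
c(13)*(-159) = ((1/2)*13*(-9 + sqrt(2 + 13)))*(-159) = ((1/2)*13*(-9 + sqrt(15)))*(-159) = (-117/2 + 13*sqrt(15)/2)*(-159) = 18603/2 - 2067*sqrt(15)/2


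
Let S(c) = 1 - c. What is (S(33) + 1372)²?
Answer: 1795600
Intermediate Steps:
(S(33) + 1372)² = ((1 - 1*33) + 1372)² = ((1 - 33) + 1372)² = (-32 + 1372)² = 1340² = 1795600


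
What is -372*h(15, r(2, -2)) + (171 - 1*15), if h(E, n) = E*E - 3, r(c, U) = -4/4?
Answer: -82428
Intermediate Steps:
r(c, U) = -1 (r(c, U) = -4*¼ = -1)
h(E, n) = -3 + E² (h(E, n) = E² - 3 = -3 + E²)
-372*h(15, r(2, -2)) + (171 - 1*15) = -372*(-3 + 15²) + (171 - 1*15) = -372*(-3 + 225) + (171 - 15) = -372*222 + 156 = -82584 + 156 = -82428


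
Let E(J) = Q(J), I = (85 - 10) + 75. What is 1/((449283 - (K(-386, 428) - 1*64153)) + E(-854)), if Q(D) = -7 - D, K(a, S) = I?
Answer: 1/514133 ≈ 1.9450e-6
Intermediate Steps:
I = 150 (I = 75 + 75 = 150)
K(a, S) = 150
E(J) = -7 - J
1/((449283 - (K(-386, 428) - 1*64153)) + E(-854)) = 1/((449283 - (150 - 1*64153)) + (-7 - 1*(-854))) = 1/((449283 - (150 - 64153)) + (-7 + 854)) = 1/((449283 - 1*(-64003)) + 847) = 1/((449283 + 64003) + 847) = 1/(513286 + 847) = 1/514133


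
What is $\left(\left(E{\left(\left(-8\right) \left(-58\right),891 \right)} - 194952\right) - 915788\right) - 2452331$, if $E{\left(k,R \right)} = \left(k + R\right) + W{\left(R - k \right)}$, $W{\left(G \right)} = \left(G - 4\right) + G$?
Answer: $-3560866$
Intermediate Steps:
$W{\left(G \right)} = -4 + 2 G$ ($W{\left(G \right)} = \left(-4 + G\right) + G = -4 + 2 G$)
$E{\left(k,R \right)} = -4 - k + 3 R$ ($E{\left(k,R \right)} = \left(k + R\right) + \left(-4 + 2 \left(R - k\right)\right) = \left(R + k\right) - \left(4 - 2 R + 2 k\right) = -4 - k + 3 R$)
$\left(\left(E{\left(\left(-8\right) \left(-58\right),891 \right)} - 194952\right) - 915788\right) - 2452331 = \left(\left(\left(-4 - \left(-8\right) \left(-58\right) + 3 \cdot 891\right) - 194952\right) - 915788\right) - 2452331 = \left(\left(\left(-4 - 464 + 2673\right) - 194952\right) - 915788\right) - 2452331 = \left(\left(2205 - 194952\right) - 915788\right) - 2452331 = \left(-192747 - 915788\right) - 2452331 = -1108535 - 2452331 = -3560866$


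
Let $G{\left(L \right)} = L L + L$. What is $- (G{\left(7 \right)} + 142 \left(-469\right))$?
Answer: $66542$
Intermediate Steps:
$G{\left(L \right)} = L + L^{2}$ ($G{\left(L \right)} = L^{2} + L = L + L^{2}$)
$- (G{\left(7 \right)} + 142 \left(-469\right)) = - (7 \left(1 + 7\right) + 142 \left(-469\right)) = - (7 \cdot 8 - 66598) = - (56 - 66598) = \left(-1\right) \left(-66542\right) = 66542$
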